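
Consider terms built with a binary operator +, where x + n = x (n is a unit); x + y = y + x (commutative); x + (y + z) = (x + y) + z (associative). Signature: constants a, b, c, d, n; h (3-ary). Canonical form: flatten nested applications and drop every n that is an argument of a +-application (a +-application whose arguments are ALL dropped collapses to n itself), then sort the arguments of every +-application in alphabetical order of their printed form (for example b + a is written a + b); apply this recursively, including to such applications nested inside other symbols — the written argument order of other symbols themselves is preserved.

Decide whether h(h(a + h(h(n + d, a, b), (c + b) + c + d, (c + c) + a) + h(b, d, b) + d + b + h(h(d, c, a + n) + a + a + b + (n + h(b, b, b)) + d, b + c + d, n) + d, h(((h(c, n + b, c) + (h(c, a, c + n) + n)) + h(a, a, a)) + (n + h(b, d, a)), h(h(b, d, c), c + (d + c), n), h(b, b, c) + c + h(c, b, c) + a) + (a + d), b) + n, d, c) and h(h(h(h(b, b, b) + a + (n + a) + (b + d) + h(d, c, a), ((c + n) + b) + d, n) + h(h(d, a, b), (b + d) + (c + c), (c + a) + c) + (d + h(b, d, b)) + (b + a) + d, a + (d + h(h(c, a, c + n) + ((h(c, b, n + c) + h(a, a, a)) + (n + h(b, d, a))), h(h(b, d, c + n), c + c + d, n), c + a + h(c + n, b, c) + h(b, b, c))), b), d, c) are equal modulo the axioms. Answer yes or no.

Answer: yes — both canonical forms are h(h(a + b + d + d + h(a + a + b + d + h(b, b, b) + h(d, c, a), b + c + d, n) + h(b, d, b) + h(h(d, a, b), b + c + c + d, a + c + c), a + d + h(h(a, a, a) + h(b, d, a) + h(c, a, c) + h(c, b, c), h(h(b, d, c), c + c + d, n), a + c + h(b, b, c) + h(c, b, c)), b), d, c)

Derivation:
Left:  h(h(a + h(h(n + d, a, b), (c + b) + c + d, (c + c) + a) + h(b, d, b) + d + b + h(h(d, c, a + n) + a + a + b + (n + h(b, b, b)) + d, b + c + d, n) + d, h(((h(c, n + b, c) + (h(c, a, c + n) + n)) + h(a, a, a)) + (n + h(b, d, a)), h(h(b, d, c), c + (d + c), n), h(b, b, c) + c + h(c, b, c) + a) + (a + d), b) + n, d, c)
  Focus inside:  h(a + h(h(n + d, a, b), (c + b) + c + d, (c + c) + a) + h(b, d, b) + d + b + h(h(d, c, a + n) + a + a + b + (n + h(b, b, b)) + d, b + c + d, n) + d, h(((h(c, n + b, c) + (h(c, a, c + n) + n)) + h(a, a, a)) + (n + h(b, d, a)), h(h(b, d, c), c + (d + c), n), h(b, b, c) + c + h(c, b, c) + a) + (a + d), b) + n
  Canonicalize subterm:  h(a + h(h(n + d, a, b), (c + b) + c + d, (c + c) + a) + h(b, d, b) + d + b + h(h(d, c, a + n) + a + a + b + (n + h(b, b, b)) + d, b + c + d, n) + d, h(((h(c, n + b, c) + (h(c, a, c + n) + n)) + h(a, a, a)) + (n + h(b, d, a)), h(h(b, d, c), c + (d + c), n), h(b, b, c) + c + h(c, b, c) + a) + (a + d), b)  →  h(a + b + d + d + h(a + a + b + d + h(b, b, b) + h(d, c, a), b + c + d, n) + h(b, d, b) + h(h(d, a, b), b + c + c + d, a + c + c), a + d + h(h(a, a, a) + h(b, d, a) + h(c, a, c) + h(c, b, c), h(h(b, d, c), c + c + d, n), a + c + h(b, b, c) + h(c, b, c)), b)
  Units out:  drop n
  Sort arguments:  h(a + b + d + d + h(a + a + b + d + h(b, b, b) + h(d, c, a), b + c + d, n) + h(b, d, b) + h(h(d, a, b), b + c + c + d, a + c + c), a + d + h(h(a, a, a) + h(b, d, a) + h(c, a, c) + h(c, b, c), h(h(b, d, c), c + c + d, n), a + c + h(b, b, c) + h(c, b, c)), b)
  Reassemble:  h(h(a + b + d + d + h(a + a + b + d + h(b, b, b) + h(d, c, a), b + c + d, n) + h(b, d, b) + h(h(d, a, b), b + c + c + d, a + c + c), a + d + h(h(a, a, a) + h(b, d, a) + h(c, a, c) + h(c, b, c), h(h(b, d, c), c + c + d, n), a + c + h(b, b, c) + h(c, b, c)), b), d, c)
Right:  h(h(h(h(b, b, b) + a + (n + a) + (b + d) + h(d, c, a), ((c + n) + b) + d, n) + h(h(d, a, b), (b + d) + (c + c), (c + a) + c) + (d + h(b, d, b)) + (b + a) + d, a + (d + h(h(c, a, c + n) + ((h(c, b, n + c) + h(a, a, a)) + (n + h(b, d, a))), h(h(b, d, c + n), c + c + d, n), c + a + h(c + n, b, c) + h(b, b, c))), b), d, c)
  Work inside:  a + (d + h(h(c, a, c + n) + ((h(c, b, n + c) + h(a, a, a)) + (n + h(b, d, a))), h(h(b, d, c + n), c + c + d, n), c + a + h(c + n, b, c) + h(b, b, c)))
  Flatten:  a + d + h(h(c, a, c + n) + ((h(c, b, n + c) + h(a, a, a)) + (n + h(b, d, a))), h(h(b, d, c + n), c + c + d, n), c + a + h(c + n, b, c) + h(b, b, c))
  Inside:  h(h(c, a, c + n) + ((h(c, b, n + c) + h(a, a, a)) + (n + h(b, d, a))), h(h(b, d, c + n), c + c + d, n), c + a + h(c + n, b, c) + h(b, b, c))  →  h(h(a, a, a) + h(b, d, a) + h(c, a, c) + h(c, b, c), h(h(b, d, c), c + c + d, n), a + c + h(b, b, c) + h(c, b, c))
  Sort:  a + d + h(h(a, a, a) + h(b, d, a) + h(c, a, c) + h(c, b, c), h(h(b, d, c), c + c + d, n), a + c + h(b, b, c) + h(c, b, c))
  Rebuild:  h(h(a + b + d + d + h(a + a + b + d + h(b, b, b) + h(d, c, a), b + c + d, n) + h(b, d, b) + h(h(d, a, b), b + c + c + d, a + c + c), a + d + h(h(a, a, a) + h(b, d, a) + h(c, a, c) + h(c, b, c), h(h(b, d, c), c + c + d, n), a + c + h(b, b, c) + h(c, b, c)), b), d, c)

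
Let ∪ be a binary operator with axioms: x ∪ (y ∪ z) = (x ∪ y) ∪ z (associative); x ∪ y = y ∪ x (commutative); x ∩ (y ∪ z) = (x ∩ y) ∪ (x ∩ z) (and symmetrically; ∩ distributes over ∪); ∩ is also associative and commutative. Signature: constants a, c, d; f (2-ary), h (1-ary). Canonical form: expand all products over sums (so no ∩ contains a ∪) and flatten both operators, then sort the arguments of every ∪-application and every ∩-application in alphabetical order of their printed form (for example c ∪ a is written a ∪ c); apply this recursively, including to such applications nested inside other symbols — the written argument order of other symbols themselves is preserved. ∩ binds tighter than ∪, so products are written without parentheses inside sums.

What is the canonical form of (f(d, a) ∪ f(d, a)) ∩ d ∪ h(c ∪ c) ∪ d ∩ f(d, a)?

Answer: d ∩ f(d, a) ∪ d ∩ f(d, a) ∪ d ∩ f(d, a) ∪ h(c ∪ c)

Derivation:
Expand products over sums:  d ∩ f(d, a) ∪ d ∩ f(d, a) ∪ h(c ∪ c) ∪ d ∩ f(d, a)
Sort arguments:  d ∩ f(d, a) ∪ d ∩ f(d, a) ∪ d ∩ f(d, a) ∪ h(c ∪ c)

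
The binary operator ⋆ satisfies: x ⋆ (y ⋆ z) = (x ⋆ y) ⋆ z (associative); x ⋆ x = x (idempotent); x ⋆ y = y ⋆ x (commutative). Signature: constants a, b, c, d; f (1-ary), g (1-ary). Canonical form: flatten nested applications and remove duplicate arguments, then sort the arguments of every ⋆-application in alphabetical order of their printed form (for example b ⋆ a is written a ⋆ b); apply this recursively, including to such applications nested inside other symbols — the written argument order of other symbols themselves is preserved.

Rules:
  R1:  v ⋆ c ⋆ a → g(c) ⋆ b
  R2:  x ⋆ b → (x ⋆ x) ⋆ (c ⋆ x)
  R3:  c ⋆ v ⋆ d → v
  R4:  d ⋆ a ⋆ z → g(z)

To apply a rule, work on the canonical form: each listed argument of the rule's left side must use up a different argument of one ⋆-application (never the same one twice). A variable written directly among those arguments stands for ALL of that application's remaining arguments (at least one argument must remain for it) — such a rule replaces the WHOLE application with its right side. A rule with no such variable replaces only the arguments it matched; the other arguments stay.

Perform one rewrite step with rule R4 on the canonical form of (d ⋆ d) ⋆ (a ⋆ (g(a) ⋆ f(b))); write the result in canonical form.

Answer: g(f(b) ⋆ g(a))

Derivation:
Canonical form:  a ⋆ d ⋆ f(b) ⋆ g(a)
Apply R4:  consuming a, d;  z := f(b) ⋆ g(a)
The extension variable absorbs all remaining arguments, so the whole application is rewritten.
Giving:  g(f(b) ⋆ g(a))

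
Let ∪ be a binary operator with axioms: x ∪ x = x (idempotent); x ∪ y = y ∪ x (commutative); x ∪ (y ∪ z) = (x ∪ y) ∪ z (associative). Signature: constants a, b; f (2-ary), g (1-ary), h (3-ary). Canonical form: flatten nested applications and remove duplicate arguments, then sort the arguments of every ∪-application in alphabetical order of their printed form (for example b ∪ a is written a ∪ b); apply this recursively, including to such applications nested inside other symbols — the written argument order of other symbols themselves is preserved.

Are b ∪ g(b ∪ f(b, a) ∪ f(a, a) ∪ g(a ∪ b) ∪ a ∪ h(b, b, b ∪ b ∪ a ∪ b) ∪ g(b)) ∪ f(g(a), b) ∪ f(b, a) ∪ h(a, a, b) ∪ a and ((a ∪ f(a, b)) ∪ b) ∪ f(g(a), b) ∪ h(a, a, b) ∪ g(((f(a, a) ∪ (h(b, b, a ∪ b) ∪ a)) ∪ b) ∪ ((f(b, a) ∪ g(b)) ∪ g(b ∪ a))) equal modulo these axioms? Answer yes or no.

Answer: no — a ∪ b ∪ f(b, a) ∪ f(g(a), b) ∪ g(a ∪ b ∪ f(a, a) ∪ f(b, a) ∪ g(a ∪ b) ∪ g(b) ∪ h(b, b, a ∪ b)) ∪ h(a, a, b) vs a ∪ b ∪ f(a, b) ∪ f(g(a), b) ∪ g(a ∪ b ∪ f(a, a) ∪ f(b, a) ∪ g(a ∪ b) ∪ g(b) ∪ h(b, b, a ∪ b)) ∪ h(a, a, b)

Derivation:
Left:  b ∪ g(b ∪ f(b, a) ∪ f(a, a) ∪ g(a ∪ b) ∪ a ∪ h(b, b, b ∪ b ∪ a ∪ b) ∪ g(b)) ∪ f(g(a), b) ∪ f(b, a) ∪ h(a, a, b) ∪ a
  Canonicalize subterm:  g(b ∪ f(b, a) ∪ f(a, a) ∪ g(a ∪ b) ∪ a ∪ h(b, b, b ∪ b ∪ a ∪ b) ∪ g(b))  →  g(a ∪ b ∪ f(a, a) ∪ f(b, a) ∪ g(a ∪ b) ∪ g(b) ∪ h(b, b, a ∪ b))
  Order the arguments:  a ∪ b ∪ f(b, a) ∪ f(g(a), b) ∪ g(a ∪ b ∪ f(a, a) ∪ f(b, a) ∪ g(a ∪ b) ∪ g(b) ∪ h(b, b, a ∪ b)) ∪ h(a, a, b)
Right:  ((a ∪ f(a, b)) ∪ b) ∪ f(g(a), b) ∪ h(a, a, b) ∪ g(((f(a, a) ∪ (h(b, b, a ∪ b) ∪ a)) ∪ b) ∪ ((f(b, a) ∪ g(b)) ∪ g(b ∪ a)))
  Merge nested applications:  a ∪ f(a, b) ∪ b ∪ f(g(a), b) ∪ h(a, a, b) ∪ g(((f(a, a) ∪ (h(b, b, a ∪ b) ∪ a)) ∪ b) ∪ ((f(b, a) ∪ g(b)) ∪ g(b ∪ a)))
  Canonicalize subterm:  g(((f(a, a) ∪ (h(b, b, a ∪ b) ∪ a)) ∪ b) ∪ ((f(b, a) ∪ g(b)) ∪ g(b ∪ a)))  →  g(a ∪ b ∪ f(a, a) ∪ f(b, a) ∪ g(a ∪ b) ∪ g(b) ∪ h(b, b, a ∪ b))
  Order the arguments:  a ∪ b ∪ f(a, b) ∪ f(g(a), b) ∪ g(a ∪ b ∪ f(a, a) ∪ f(b, a) ∪ g(a ∪ b) ∪ g(b) ∪ h(b, b, a ∪ b)) ∪ h(a, a, b)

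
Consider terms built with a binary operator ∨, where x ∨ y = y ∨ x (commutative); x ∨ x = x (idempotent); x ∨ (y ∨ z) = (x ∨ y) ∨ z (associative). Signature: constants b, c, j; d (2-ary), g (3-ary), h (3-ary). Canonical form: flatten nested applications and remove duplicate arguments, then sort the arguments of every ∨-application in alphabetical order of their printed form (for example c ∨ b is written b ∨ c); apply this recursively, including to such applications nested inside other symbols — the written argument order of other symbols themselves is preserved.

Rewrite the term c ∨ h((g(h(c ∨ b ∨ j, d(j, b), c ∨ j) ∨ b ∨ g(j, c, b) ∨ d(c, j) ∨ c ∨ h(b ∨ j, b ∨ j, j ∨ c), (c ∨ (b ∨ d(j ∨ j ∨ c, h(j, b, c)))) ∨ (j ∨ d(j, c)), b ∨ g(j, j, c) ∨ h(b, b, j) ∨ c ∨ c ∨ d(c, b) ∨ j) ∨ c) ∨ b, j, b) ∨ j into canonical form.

Answer: c ∨ h(b ∨ c ∨ g(b ∨ c ∨ d(c, j) ∨ g(j, c, b) ∨ h(b ∨ c ∨ j, d(j, b), c ∨ j) ∨ h(b ∨ j, b ∨ j, c ∨ j), b ∨ c ∨ d(c ∨ j, h(j, b, c)) ∨ d(j, c) ∨ j, b ∨ c ∨ d(c, b) ∨ g(j, j, c) ∨ h(b, b, j) ∨ j), j, b) ∨ j

Derivation:
Inside:  h((g(h(c ∨ b ∨ j, d(j, b), c ∨ j) ∨ b ∨ g(j, c, b) ∨ d(c, j) ∨ c ∨ h(b ∨ j, b ∨ j, j ∨ c), (c ∨ (b ∨ d(j ∨ j ∨ c, h(j, b, c)))) ∨ (j ∨ d(j, c)), b ∨ g(j, j, c) ∨ h(b, b, j) ∨ c ∨ c ∨ d(c, b) ∨ j) ∨ c) ∨ b, j, b)  →  h(b ∨ c ∨ g(b ∨ c ∨ d(c, j) ∨ g(j, c, b) ∨ h(b ∨ c ∨ j, d(j, b), c ∨ j) ∨ h(b ∨ j, b ∨ j, c ∨ j), b ∨ c ∨ d(c ∨ j, h(j, b, c)) ∨ d(j, c) ∨ j, b ∨ c ∨ d(c, b) ∨ g(j, j, c) ∨ h(b, b, j) ∨ j), j, b)
Sort:  c ∨ h(b ∨ c ∨ g(b ∨ c ∨ d(c, j) ∨ g(j, c, b) ∨ h(b ∨ c ∨ j, d(j, b), c ∨ j) ∨ h(b ∨ j, b ∨ j, c ∨ j), b ∨ c ∨ d(c ∨ j, h(j, b, c)) ∨ d(j, c) ∨ j, b ∨ c ∨ d(c, b) ∨ g(j, j, c) ∨ h(b, b, j) ∨ j), j, b) ∨ j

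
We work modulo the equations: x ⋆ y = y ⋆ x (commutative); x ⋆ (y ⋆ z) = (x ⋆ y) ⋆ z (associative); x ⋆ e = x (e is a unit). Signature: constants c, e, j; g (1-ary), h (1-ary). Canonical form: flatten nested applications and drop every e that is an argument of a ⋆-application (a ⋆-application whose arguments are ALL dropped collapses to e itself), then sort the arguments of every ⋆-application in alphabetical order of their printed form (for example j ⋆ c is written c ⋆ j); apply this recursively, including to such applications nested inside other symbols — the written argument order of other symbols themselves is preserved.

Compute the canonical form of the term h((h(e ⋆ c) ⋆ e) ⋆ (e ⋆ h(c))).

Answer: h(h(c) ⋆ h(c))

Derivation:
Work inside:  (h(e ⋆ c) ⋆ e) ⋆ (e ⋆ h(c))
Flatten:  h(e ⋆ c) ⋆ e ⋆ e ⋆ h(c)
Simplify inside:  h(e ⋆ c)  →  h(c)
Units out:  drop e (×2)
Sort:  h(c) ⋆ h(c)
Put back:  h(h(c) ⋆ h(c))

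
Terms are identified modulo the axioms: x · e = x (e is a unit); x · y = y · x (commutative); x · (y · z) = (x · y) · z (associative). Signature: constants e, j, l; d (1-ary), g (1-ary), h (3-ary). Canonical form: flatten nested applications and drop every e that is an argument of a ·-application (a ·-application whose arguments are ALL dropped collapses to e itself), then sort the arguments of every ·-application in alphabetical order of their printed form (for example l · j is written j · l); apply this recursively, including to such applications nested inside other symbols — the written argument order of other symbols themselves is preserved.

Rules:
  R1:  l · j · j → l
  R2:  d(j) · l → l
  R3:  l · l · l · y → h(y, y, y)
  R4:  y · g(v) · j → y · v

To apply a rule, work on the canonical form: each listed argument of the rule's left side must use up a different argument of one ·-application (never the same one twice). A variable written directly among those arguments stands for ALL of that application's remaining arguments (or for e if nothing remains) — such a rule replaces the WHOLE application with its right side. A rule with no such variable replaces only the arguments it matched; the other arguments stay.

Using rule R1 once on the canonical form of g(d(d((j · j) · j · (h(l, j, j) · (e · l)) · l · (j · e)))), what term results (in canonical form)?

Answer: g(d(d(h(l, j, j) · j · j · l · l)))

Derivation:
Canonical form:  g(d(d(h(l, j, j) · j · j · j · j · l · l)))
Match R1:  consume j, j, l
Result:  g(d(d(h(l, j, j) · j · j · l · l)))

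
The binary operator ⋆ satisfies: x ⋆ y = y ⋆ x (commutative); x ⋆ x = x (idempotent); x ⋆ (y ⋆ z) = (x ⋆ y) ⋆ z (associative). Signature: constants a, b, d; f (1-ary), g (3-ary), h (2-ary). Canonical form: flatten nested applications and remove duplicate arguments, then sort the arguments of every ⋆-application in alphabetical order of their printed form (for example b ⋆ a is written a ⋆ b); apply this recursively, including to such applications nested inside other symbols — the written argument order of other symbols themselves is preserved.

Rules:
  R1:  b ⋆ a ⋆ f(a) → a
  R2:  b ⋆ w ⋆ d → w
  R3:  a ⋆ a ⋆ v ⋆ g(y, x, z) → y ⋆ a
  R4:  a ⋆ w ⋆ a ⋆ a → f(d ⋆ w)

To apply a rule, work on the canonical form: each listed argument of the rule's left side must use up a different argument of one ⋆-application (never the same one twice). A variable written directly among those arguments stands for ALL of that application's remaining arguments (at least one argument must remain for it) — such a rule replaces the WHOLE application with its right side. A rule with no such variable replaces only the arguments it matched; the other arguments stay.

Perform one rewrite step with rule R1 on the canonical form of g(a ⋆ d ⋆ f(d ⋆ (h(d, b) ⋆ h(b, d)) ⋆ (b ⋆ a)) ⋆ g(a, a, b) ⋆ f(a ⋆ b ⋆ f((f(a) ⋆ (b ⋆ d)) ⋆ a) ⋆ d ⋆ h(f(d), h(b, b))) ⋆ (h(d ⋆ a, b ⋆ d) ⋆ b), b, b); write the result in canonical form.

Answer: g(a ⋆ b ⋆ d ⋆ f(a ⋆ b ⋆ d ⋆ f(a ⋆ d) ⋆ h(f(d), h(b, b))) ⋆ f(a ⋆ b ⋆ d ⋆ h(b, d) ⋆ h(d, b)) ⋆ g(a, a, b) ⋆ h(a ⋆ d, b ⋆ d), b, b)

Derivation:
Canonical form:  g(a ⋆ b ⋆ d ⋆ f(a ⋆ b ⋆ d ⋆ f(a ⋆ b ⋆ d ⋆ f(a)) ⋆ h(f(d), h(b, b))) ⋆ f(a ⋆ b ⋆ d ⋆ h(b, d) ⋆ h(d, b)) ⋆ g(a, a, b) ⋆ h(a ⋆ d, b ⋆ d), b, b)
R1 matches:  uses a, b, f(a)
Result:  g(a ⋆ b ⋆ d ⋆ f(a ⋆ b ⋆ d ⋆ f(a ⋆ d) ⋆ h(f(d), h(b, b))) ⋆ f(a ⋆ b ⋆ d ⋆ h(b, d) ⋆ h(d, b)) ⋆ g(a, a, b) ⋆ h(a ⋆ d, b ⋆ d), b, b)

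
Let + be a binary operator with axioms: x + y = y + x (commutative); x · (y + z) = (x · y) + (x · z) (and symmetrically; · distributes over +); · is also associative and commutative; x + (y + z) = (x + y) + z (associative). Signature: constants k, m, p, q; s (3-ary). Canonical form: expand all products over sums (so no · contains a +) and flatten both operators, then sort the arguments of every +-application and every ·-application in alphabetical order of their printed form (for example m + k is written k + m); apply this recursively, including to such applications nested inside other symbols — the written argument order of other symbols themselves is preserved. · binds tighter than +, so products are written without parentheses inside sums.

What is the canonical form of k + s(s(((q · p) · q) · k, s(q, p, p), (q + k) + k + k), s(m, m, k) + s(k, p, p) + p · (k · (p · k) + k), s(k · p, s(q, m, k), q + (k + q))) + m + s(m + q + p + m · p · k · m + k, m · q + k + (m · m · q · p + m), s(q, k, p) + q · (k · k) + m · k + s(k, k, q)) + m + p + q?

Distribute:  k + s(s(k · p · q · q, s(q, p, p), k + k + k + q), k · k · p · p + k · p + s(k, p, p) + s(m, m, k), s(k · p, s(q, m, k), k + q + q)) + m + s(k + k · m · m · p + m + p + q, k + m + m · m · p · q + m · q, k · k · q + k · m + s(k, k, q) + s(q, k, p)) + m + p + q
Order the arguments:  k + m + m + p + q + s(k + k · m · m · p + m + p + q, k + m + m · m · p · q + m · q, k · k · q + k · m + s(k, k, q) + s(q, k, p)) + s(s(k · p · q · q, s(q, p, p), k + k + k + q), k · k · p · p + k · p + s(k, p, p) + s(m, m, k), s(k · p, s(q, m, k), k + q + q))

Answer: k + m + m + p + q + s(k + k · m · m · p + m + p + q, k + m + m · m · p · q + m · q, k · k · q + k · m + s(k, k, q) + s(q, k, p)) + s(s(k · p · q · q, s(q, p, p), k + k + k + q), k · k · p · p + k · p + s(k, p, p) + s(m, m, k), s(k · p, s(q, m, k), k + q + q))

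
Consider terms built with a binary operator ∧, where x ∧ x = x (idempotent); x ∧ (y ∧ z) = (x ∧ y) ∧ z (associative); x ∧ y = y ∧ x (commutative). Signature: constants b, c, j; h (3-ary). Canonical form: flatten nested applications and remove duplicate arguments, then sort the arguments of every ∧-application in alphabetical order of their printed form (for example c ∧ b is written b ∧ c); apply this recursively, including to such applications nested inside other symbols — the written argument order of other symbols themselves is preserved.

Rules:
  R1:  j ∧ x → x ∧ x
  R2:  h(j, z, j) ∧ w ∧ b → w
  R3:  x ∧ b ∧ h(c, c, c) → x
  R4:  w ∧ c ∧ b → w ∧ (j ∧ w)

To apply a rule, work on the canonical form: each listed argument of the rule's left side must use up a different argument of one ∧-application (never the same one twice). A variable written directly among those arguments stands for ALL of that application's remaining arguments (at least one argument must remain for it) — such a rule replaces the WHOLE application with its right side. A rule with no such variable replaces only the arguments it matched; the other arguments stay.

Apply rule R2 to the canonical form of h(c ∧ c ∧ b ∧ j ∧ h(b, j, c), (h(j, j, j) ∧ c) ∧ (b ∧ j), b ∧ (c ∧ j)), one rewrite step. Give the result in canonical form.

Canonical form:  h(b ∧ c ∧ h(b, j, c) ∧ j, b ∧ c ∧ h(j, j, j) ∧ j, b ∧ c ∧ j)
Apply R2:  consuming b, h(j, j, j);  w := c ∧ j, z := j
The variable takes the whole remainder — replace the entire application.
Result:  h(b ∧ c ∧ h(b, j, c) ∧ j, c ∧ j, b ∧ c ∧ j)

Answer: h(b ∧ c ∧ h(b, j, c) ∧ j, c ∧ j, b ∧ c ∧ j)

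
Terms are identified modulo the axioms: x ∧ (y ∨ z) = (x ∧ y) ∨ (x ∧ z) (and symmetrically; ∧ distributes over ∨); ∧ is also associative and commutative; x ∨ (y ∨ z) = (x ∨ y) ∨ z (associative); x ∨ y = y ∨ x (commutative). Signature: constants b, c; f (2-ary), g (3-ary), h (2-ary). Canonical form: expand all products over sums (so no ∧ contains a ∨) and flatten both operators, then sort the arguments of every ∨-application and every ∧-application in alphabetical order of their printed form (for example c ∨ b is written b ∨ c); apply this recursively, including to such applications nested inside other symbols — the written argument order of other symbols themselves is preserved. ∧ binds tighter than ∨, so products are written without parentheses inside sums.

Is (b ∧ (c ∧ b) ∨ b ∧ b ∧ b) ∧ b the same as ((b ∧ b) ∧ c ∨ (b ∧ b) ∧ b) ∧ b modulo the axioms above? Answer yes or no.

Left:  (b ∧ (c ∧ b) ∨ b ∧ b ∧ b) ∧ b
  Expand:  b ∧ b ∧ b ∧ c ∨ b ∧ b ∧ b ∧ b
  Sort:  b ∧ b ∧ b ∧ b ∨ b ∧ b ∧ b ∧ c
Right:  ((b ∧ b) ∧ c ∨ (b ∧ b) ∧ b) ∧ b
  Expand products over sums:  b ∧ b ∧ b ∧ c ∨ b ∧ b ∧ b ∧ b
  Sort arguments:  b ∧ b ∧ b ∧ b ∨ b ∧ b ∧ b ∧ c

Answer: yes — both canonical forms are b ∧ b ∧ b ∧ b ∨ b ∧ b ∧ b ∧ c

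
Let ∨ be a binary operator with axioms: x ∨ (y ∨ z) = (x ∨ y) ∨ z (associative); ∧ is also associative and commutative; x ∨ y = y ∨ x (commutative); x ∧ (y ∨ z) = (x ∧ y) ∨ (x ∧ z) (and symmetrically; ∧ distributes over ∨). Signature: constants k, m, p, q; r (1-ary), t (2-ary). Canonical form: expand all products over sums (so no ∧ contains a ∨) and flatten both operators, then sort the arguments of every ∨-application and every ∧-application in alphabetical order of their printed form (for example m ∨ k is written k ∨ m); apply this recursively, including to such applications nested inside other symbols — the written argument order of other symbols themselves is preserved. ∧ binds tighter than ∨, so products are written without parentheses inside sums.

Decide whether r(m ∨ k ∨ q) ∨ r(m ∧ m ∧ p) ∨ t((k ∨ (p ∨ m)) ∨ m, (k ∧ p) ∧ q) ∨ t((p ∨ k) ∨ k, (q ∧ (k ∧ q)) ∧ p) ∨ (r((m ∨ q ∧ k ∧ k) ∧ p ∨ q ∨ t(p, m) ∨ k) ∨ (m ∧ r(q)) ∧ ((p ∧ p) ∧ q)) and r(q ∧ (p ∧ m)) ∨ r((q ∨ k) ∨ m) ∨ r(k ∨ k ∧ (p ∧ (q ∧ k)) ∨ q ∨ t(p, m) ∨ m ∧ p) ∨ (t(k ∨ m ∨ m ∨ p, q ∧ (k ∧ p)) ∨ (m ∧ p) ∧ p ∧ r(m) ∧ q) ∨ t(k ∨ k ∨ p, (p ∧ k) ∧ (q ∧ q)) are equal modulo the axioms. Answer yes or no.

Answer: no — m ∧ p ∧ p ∧ q ∧ r(q) ∨ r(k ∨ k ∧ k ∧ p ∧ q ∨ m ∧ p ∨ q ∨ t(p, m)) ∨ r(k ∨ m ∨ q) ∨ r(m ∧ m ∧ p) ∨ t(k ∨ k ∨ p, k ∧ p ∧ q ∧ q) ∨ t(k ∨ m ∨ m ∨ p, k ∧ p ∧ q) vs m ∧ p ∧ p ∧ q ∧ r(m) ∨ r(k ∨ k ∧ k ∧ p ∧ q ∨ m ∧ p ∨ q ∨ t(p, m)) ∨ r(k ∨ m ∨ q) ∨ r(m ∧ p ∧ q) ∨ t(k ∨ k ∨ p, k ∧ p ∧ q ∧ q) ∨ t(k ∨ m ∨ m ∨ p, k ∧ p ∧ q)

Derivation:
Left:  r(m ∨ k ∨ q) ∨ r(m ∧ m ∧ p) ∨ t((k ∨ (p ∨ m)) ∨ m, (k ∧ p) ∧ q) ∨ t((p ∨ k) ∨ k, (q ∧ (k ∧ q)) ∧ p) ∨ (r((m ∨ q ∧ k ∧ k) ∧ p ∨ q ∨ t(p, m) ∨ k) ∨ (m ∧ r(q)) ∧ ((p ∧ p) ∧ q))
  Distribute:  r(k ∨ m ∨ q) ∨ r(m ∧ m ∧ p) ∨ t(k ∨ m ∨ m ∨ p, k ∧ p ∧ q) ∨ t(k ∨ k ∨ p, k ∧ p ∧ q ∧ q) ∨ r(k ∨ k ∧ k ∧ p ∧ q ∨ m ∧ p ∨ q ∨ t(p, m)) ∨ m ∧ p ∧ p ∧ q ∧ r(q)
  Sort arguments:  m ∧ p ∧ p ∧ q ∧ r(q) ∨ r(k ∨ k ∧ k ∧ p ∧ q ∨ m ∧ p ∨ q ∨ t(p, m)) ∨ r(k ∨ m ∨ q) ∨ r(m ∧ m ∧ p) ∨ t(k ∨ k ∨ p, k ∧ p ∧ q ∧ q) ∨ t(k ∨ m ∨ m ∨ p, k ∧ p ∧ q)
Right:  r(q ∧ (p ∧ m)) ∨ r((q ∨ k) ∨ m) ∨ r(k ∨ k ∧ (p ∧ (q ∧ k)) ∨ q ∨ t(p, m) ∨ m ∧ p) ∨ (t(k ∨ m ∨ m ∨ p, q ∧ (k ∧ p)) ∨ (m ∧ p) ∧ p ∧ r(m) ∧ q) ∨ t(k ∨ k ∨ p, (p ∧ k) ∧ (q ∧ q))
  Un-nest:  r(m ∧ p ∧ q) ∨ r(k ∨ m ∨ q) ∨ r(k ∨ k ∧ k ∧ p ∧ q ∨ m ∧ p ∨ q ∨ t(p, m)) ∨ t(k ∨ m ∨ m ∨ p, k ∧ p ∧ q) ∨ m ∧ p ∧ p ∧ q ∧ r(m) ∨ t(k ∨ k ∨ p, k ∧ p ∧ q ∧ q)
  Sort:  m ∧ p ∧ p ∧ q ∧ r(m) ∨ r(k ∨ k ∧ k ∧ p ∧ q ∨ m ∧ p ∨ q ∨ t(p, m)) ∨ r(k ∨ m ∨ q) ∨ r(m ∧ p ∧ q) ∨ t(k ∨ k ∨ p, k ∧ p ∧ q ∧ q) ∨ t(k ∨ m ∨ m ∨ p, k ∧ p ∧ q)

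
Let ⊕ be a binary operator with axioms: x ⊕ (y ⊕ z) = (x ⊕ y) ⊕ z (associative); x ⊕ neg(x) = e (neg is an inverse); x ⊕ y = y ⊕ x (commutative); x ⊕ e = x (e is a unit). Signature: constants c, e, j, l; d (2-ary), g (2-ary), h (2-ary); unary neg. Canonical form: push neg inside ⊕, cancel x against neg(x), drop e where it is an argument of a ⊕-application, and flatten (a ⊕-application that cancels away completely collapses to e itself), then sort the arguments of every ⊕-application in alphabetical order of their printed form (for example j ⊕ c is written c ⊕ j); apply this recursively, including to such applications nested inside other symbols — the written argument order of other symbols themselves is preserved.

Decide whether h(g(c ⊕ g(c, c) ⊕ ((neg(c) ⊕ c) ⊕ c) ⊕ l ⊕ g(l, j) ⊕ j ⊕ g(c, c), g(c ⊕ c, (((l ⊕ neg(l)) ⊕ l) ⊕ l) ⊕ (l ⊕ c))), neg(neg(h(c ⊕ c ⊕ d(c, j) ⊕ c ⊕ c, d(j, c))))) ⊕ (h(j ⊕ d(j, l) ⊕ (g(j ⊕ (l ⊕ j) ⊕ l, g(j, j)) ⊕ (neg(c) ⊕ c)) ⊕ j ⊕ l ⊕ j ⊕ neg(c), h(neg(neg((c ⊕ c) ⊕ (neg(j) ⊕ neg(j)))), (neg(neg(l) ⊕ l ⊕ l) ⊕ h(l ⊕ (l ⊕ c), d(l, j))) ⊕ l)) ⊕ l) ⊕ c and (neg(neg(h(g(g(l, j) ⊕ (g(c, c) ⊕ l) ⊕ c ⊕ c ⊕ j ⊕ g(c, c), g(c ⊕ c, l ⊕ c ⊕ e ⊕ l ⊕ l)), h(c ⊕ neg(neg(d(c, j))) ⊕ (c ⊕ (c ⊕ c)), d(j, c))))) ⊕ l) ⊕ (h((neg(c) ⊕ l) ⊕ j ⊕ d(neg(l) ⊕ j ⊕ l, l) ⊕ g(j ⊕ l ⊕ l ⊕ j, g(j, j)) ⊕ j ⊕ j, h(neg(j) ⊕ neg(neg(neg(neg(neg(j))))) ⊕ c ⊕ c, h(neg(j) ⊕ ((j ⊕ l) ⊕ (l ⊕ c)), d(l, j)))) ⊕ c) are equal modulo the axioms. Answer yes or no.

Left:  h(g(c ⊕ g(c, c) ⊕ ((neg(c) ⊕ c) ⊕ c) ⊕ l ⊕ g(l, j) ⊕ j ⊕ g(c, c), g(c ⊕ c, (((l ⊕ neg(l)) ⊕ l) ⊕ l) ⊕ (l ⊕ c))), neg(neg(h(c ⊕ c ⊕ d(c, j) ⊕ c ⊕ c, d(j, c))))) ⊕ (h(j ⊕ d(j, l) ⊕ (g(j ⊕ (l ⊕ j) ⊕ l, g(j, j)) ⊕ (neg(c) ⊕ c)) ⊕ j ⊕ l ⊕ j ⊕ neg(c), h(neg(neg((c ⊕ c) ⊕ (neg(j) ⊕ neg(j)))), (neg(neg(l) ⊕ l ⊕ l) ⊕ h(l ⊕ (l ⊕ c), d(l, j))) ⊕ l)) ⊕ l) ⊕ c
  Push neg inside:  distribute neg over ⊕ and collapse double neg
  Collect terms:  h(g(c ⊕ c ⊕ g(c, c) ⊕ g(c, c) ⊕ g(l, j) ⊕ j ⊕ l, g(c ⊕ c, c ⊕ l ⊕ l ⊕ l)), h(c ⊕ c ⊕ c ⊕ c ⊕ d(c, j), d(j, c))) ⊕ h(d(j, l) ⊕ g(j ⊕ j ⊕ l ⊕ l, g(j, j)) ⊕ j ⊕ j ⊕ j ⊕ l ⊕ neg(c), h(c ⊕ c ⊕ neg(j) ⊕ neg(j), h(c ⊕ l ⊕ l, d(l, j)))) ⊕ l ⊕ c
  Order the arguments:  c ⊕ h(d(j, l) ⊕ g(j ⊕ j ⊕ l ⊕ l, g(j, j)) ⊕ j ⊕ j ⊕ j ⊕ l ⊕ neg(c), h(c ⊕ c ⊕ neg(j) ⊕ neg(j), h(c ⊕ l ⊕ l, d(l, j)))) ⊕ h(g(c ⊕ c ⊕ g(c, c) ⊕ g(c, c) ⊕ g(l, j) ⊕ j ⊕ l, g(c ⊕ c, c ⊕ l ⊕ l ⊕ l)), h(c ⊕ c ⊕ c ⊕ c ⊕ d(c, j), d(j, c))) ⊕ l
Right:  (neg(neg(h(g(g(l, j) ⊕ (g(c, c) ⊕ l) ⊕ c ⊕ c ⊕ j ⊕ g(c, c), g(c ⊕ c, l ⊕ c ⊕ e ⊕ l ⊕ l)), h(c ⊕ neg(neg(d(c, j))) ⊕ (c ⊕ (c ⊕ c)), d(j, c))))) ⊕ l) ⊕ (h((neg(c) ⊕ l) ⊕ j ⊕ d(neg(l) ⊕ j ⊕ l, l) ⊕ g(j ⊕ l ⊕ l ⊕ j, g(j, j)) ⊕ j ⊕ j, h(neg(j) ⊕ neg(neg(neg(neg(neg(j))))) ⊕ c ⊕ c, h(neg(j) ⊕ ((j ⊕ l) ⊕ (l ⊕ c)), d(l, j)))) ⊕ c)
  Push neg inside:  distribute neg over ⊕ and collapse double neg
  Collect:  h(g(c ⊕ c ⊕ g(c, c) ⊕ g(c, c) ⊕ g(l, j) ⊕ j ⊕ l, g(c ⊕ c, c ⊕ l ⊕ l ⊕ l)), h(c ⊕ c ⊕ c ⊕ c ⊕ d(c, j), d(j, c))) ⊕ l ⊕ h(d(j, l) ⊕ g(j ⊕ j ⊕ l ⊕ l, g(j, j)) ⊕ j ⊕ j ⊕ j ⊕ l ⊕ neg(c), h(c ⊕ c ⊕ neg(j) ⊕ neg(j), h(c ⊕ l ⊕ l, d(l, j)))) ⊕ c
  Sort arguments:  c ⊕ h(d(j, l) ⊕ g(j ⊕ j ⊕ l ⊕ l, g(j, j)) ⊕ j ⊕ j ⊕ j ⊕ l ⊕ neg(c), h(c ⊕ c ⊕ neg(j) ⊕ neg(j), h(c ⊕ l ⊕ l, d(l, j)))) ⊕ h(g(c ⊕ c ⊕ g(c, c) ⊕ g(c, c) ⊕ g(l, j) ⊕ j ⊕ l, g(c ⊕ c, c ⊕ l ⊕ l ⊕ l)), h(c ⊕ c ⊕ c ⊕ c ⊕ d(c, j), d(j, c))) ⊕ l

Answer: yes — both canonical forms are c ⊕ h(d(j, l) ⊕ g(j ⊕ j ⊕ l ⊕ l, g(j, j)) ⊕ j ⊕ j ⊕ j ⊕ l ⊕ neg(c), h(c ⊕ c ⊕ neg(j) ⊕ neg(j), h(c ⊕ l ⊕ l, d(l, j)))) ⊕ h(g(c ⊕ c ⊕ g(c, c) ⊕ g(c, c) ⊕ g(l, j) ⊕ j ⊕ l, g(c ⊕ c, c ⊕ l ⊕ l ⊕ l)), h(c ⊕ c ⊕ c ⊕ c ⊕ d(c, j), d(j, c))) ⊕ l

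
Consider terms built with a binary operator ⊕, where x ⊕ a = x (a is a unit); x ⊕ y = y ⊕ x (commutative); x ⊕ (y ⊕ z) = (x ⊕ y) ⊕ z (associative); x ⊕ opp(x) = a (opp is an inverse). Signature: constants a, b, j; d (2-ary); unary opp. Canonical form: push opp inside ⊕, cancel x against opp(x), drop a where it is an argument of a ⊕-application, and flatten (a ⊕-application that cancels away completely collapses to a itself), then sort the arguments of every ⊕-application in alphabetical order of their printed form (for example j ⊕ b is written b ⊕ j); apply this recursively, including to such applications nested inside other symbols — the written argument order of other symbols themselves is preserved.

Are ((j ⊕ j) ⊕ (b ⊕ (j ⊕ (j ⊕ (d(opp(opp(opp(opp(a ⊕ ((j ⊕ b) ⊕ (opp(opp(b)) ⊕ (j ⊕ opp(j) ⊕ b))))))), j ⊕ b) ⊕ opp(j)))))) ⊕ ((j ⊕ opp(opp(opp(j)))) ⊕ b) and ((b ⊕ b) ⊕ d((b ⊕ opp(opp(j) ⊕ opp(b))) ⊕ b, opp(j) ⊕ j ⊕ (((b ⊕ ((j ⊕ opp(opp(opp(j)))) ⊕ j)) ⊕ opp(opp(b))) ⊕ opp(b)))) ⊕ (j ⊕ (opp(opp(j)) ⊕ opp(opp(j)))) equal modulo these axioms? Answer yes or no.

Answer: yes — both canonical forms are b ⊕ b ⊕ d(b ⊕ b ⊕ b ⊕ j, b ⊕ j) ⊕ j ⊕ j ⊕ j

Derivation:
Left:  ((j ⊕ j) ⊕ (b ⊕ (j ⊕ (j ⊕ (d(opp(opp(opp(opp(a ⊕ ((j ⊕ b) ⊕ (opp(opp(b)) ⊕ (j ⊕ opp(j) ⊕ b))))))), j ⊕ b) ⊕ opp(j)))))) ⊕ ((j ⊕ opp(opp(opp(j)))) ⊕ b)
  Push opp inside:  distribute opp over ⊕ and collapse double opp
  Combine occurrences:  j ⊕ j ⊕ j ⊕ b ⊕ b ⊕ d(b ⊕ b ⊕ b ⊕ j, b ⊕ j)
  Sort arguments:  b ⊕ b ⊕ d(b ⊕ b ⊕ b ⊕ j, b ⊕ j) ⊕ j ⊕ j ⊕ j
Right:  ((b ⊕ b) ⊕ d((b ⊕ opp(opp(j) ⊕ opp(b))) ⊕ b, opp(j) ⊕ j ⊕ (((b ⊕ ((j ⊕ opp(opp(opp(j)))) ⊕ j)) ⊕ opp(opp(b))) ⊕ opp(b)))) ⊕ (j ⊕ (opp(opp(j)) ⊕ opp(opp(j))))
  Push opp inside:  distribute opp over ⊕ and collapse double opp
  Combine occurrences:  b ⊕ b ⊕ d(b ⊕ b ⊕ b ⊕ j, b ⊕ j) ⊕ j ⊕ j ⊕ j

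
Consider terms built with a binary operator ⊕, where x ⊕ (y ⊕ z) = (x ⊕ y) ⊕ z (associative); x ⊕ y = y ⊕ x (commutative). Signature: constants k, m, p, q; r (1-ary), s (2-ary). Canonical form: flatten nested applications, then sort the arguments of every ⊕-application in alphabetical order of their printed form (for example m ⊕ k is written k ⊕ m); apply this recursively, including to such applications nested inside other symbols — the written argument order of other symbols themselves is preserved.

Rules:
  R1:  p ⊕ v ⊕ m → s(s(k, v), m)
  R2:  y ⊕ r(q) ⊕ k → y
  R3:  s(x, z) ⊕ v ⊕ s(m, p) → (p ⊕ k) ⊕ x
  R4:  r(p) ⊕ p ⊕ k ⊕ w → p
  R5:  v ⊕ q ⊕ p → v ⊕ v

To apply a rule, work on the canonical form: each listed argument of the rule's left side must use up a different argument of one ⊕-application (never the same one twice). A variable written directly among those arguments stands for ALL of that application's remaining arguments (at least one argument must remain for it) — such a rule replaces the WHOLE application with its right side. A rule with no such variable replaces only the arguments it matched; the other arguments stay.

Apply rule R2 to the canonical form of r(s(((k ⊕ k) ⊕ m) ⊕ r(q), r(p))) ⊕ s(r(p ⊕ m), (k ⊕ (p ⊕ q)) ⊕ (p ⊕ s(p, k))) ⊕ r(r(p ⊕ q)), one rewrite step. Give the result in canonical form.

Answer: r(r(p ⊕ q)) ⊕ r(s(k ⊕ m, r(p))) ⊕ s(r(m ⊕ p), k ⊕ p ⊕ p ⊕ q ⊕ s(p, k))

Derivation:
Canonical form:  r(r(p ⊕ q)) ⊕ r(s(k ⊕ k ⊕ m ⊕ r(q), r(p))) ⊕ s(r(m ⊕ p), k ⊕ p ⊕ p ⊕ q ⊕ s(p, k))
Match R2:  consume k, r(q);  y := k ⊕ m
Every leftover argument binds to the variable; the entire application is replaced.
New term:  r(r(p ⊕ q)) ⊕ r(s(k ⊕ m, r(p))) ⊕ s(r(m ⊕ p), k ⊕ p ⊕ p ⊕ q ⊕ s(p, k))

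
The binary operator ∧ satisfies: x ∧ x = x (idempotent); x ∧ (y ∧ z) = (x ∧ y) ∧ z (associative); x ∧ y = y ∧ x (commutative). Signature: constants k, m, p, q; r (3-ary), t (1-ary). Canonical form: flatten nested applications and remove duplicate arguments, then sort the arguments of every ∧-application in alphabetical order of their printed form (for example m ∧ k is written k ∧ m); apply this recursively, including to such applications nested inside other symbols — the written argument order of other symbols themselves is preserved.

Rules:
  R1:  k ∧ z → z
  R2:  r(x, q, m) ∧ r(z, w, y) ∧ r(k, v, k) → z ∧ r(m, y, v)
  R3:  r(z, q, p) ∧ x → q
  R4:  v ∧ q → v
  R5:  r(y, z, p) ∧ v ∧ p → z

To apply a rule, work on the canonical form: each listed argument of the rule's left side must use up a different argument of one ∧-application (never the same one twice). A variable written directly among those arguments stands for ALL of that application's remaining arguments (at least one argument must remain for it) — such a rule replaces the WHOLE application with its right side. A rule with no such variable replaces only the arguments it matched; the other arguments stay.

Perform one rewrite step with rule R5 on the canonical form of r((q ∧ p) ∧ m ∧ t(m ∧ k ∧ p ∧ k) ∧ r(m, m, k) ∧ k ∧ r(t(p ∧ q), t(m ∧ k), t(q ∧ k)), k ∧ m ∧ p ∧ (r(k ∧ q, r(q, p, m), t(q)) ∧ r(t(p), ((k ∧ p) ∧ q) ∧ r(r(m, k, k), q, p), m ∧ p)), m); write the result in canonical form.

Canonical form:  r(k ∧ m ∧ p ∧ q ∧ r(m, m, k) ∧ r(t(p ∧ q), t(k ∧ m), t(k ∧ q)) ∧ t(k ∧ m ∧ p), k ∧ m ∧ p ∧ r(k ∧ q, r(q, p, m), t(q)) ∧ r(t(p), k ∧ p ∧ q ∧ r(r(m, k, k), q, p), m ∧ p), m)
R5 matches:  uses p, r(r(m, k, k), q, p);  v := k ∧ q, y := r(m, k, k), z := q
The variable takes the whole remainder — replace the entire application.
Result:  r(k ∧ m ∧ p ∧ q ∧ r(m, m, k) ∧ r(t(p ∧ q), t(k ∧ m), t(k ∧ q)) ∧ t(k ∧ m ∧ p), k ∧ m ∧ p ∧ r(k ∧ q, r(q, p, m), t(q)) ∧ r(t(p), q, m ∧ p), m)

Answer: r(k ∧ m ∧ p ∧ q ∧ r(m, m, k) ∧ r(t(p ∧ q), t(k ∧ m), t(k ∧ q)) ∧ t(k ∧ m ∧ p), k ∧ m ∧ p ∧ r(k ∧ q, r(q, p, m), t(q)) ∧ r(t(p), q, m ∧ p), m)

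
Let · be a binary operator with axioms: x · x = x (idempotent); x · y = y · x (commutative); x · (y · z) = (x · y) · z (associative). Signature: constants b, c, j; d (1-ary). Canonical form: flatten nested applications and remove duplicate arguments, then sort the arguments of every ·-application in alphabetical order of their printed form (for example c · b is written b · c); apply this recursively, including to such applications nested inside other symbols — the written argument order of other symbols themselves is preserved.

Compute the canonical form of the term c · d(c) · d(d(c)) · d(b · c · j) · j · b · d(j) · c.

Answer: b · c · d(b · c · j) · d(c) · d(d(c)) · d(j) · j

Derivation:
Idempotence:  drop duplicate c
Order the arguments:  b · c · d(b · c · j) · d(c) · d(d(c)) · d(j) · j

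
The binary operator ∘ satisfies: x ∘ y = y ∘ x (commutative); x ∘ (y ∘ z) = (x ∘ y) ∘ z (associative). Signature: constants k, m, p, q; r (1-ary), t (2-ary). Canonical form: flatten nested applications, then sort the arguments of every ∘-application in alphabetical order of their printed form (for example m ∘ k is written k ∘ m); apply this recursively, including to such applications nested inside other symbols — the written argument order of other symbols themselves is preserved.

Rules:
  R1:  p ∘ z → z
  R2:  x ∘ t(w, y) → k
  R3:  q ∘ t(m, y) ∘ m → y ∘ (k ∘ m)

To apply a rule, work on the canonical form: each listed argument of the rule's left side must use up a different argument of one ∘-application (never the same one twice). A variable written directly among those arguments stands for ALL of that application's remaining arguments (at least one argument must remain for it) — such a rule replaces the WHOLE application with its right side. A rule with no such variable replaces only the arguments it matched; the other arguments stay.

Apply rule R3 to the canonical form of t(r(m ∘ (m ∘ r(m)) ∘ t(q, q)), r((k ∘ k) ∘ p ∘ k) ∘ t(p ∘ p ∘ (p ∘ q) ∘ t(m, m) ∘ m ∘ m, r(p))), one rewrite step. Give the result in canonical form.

Answer: t(r(m ∘ m ∘ r(m) ∘ t(q, q)), r(k ∘ k ∘ k ∘ p) ∘ t(k ∘ m ∘ m ∘ m ∘ p ∘ p ∘ p, r(p)))

Derivation:
Canonical form:  t(r(m ∘ m ∘ r(m) ∘ t(q, q)), r(k ∘ k ∘ k ∘ p) ∘ t(m ∘ m ∘ p ∘ p ∘ p ∘ q ∘ t(m, m), r(p)))
Apply R3:  consuming m, q, t(m, m);  y := m
Result:  t(r(m ∘ m ∘ r(m) ∘ t(q, q)), r(k ∘ k ∘ k ∘ p) ∘ t(k ∘ m ∘ m ∘ m ∘ p ∘ p ∘ p, r(p)))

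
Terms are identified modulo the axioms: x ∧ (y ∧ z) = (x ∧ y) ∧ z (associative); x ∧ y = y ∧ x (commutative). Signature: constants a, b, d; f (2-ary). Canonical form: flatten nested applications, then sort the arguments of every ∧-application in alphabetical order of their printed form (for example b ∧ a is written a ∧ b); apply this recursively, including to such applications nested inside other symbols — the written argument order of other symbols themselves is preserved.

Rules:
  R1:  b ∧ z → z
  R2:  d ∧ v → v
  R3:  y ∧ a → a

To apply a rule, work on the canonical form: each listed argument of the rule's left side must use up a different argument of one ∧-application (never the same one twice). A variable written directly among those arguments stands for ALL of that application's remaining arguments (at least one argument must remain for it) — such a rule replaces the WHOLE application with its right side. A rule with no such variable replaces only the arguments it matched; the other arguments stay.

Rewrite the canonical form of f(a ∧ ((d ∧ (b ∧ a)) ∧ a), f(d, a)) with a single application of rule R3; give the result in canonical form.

Answer: f(a, f(d, a))

Derivation:
Canonical form:  f(a ∧ a ∧ a ∧ b ∧ d, f(d, a))
Match R3:  consume a;  y := a ∧ a ∧ b ∧ d
Every leftover argument binds to the variable; the entire application is replaced.
Result:  f(a, f(d, a))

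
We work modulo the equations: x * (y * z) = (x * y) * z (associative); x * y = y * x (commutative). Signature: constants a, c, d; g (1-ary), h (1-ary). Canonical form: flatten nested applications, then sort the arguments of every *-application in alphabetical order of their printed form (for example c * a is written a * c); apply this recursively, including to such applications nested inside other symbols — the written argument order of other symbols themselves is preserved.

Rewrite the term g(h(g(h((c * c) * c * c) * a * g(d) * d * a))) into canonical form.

Focus inside:  h((c * c) * c * c) * a * g(d) * d * a
Canonicalize subterm:  h((c * c) * c * c)  →  h(c * c * c * c)
Sort:  a * a * d * g(d) * h(c * c * c * c)
Reassemble:  g(h(g(a * a * d * g(d) * h(c * c * c * c))))

Answer: g(h(g(a * a * d * g(d) * h(c * c * c * c))))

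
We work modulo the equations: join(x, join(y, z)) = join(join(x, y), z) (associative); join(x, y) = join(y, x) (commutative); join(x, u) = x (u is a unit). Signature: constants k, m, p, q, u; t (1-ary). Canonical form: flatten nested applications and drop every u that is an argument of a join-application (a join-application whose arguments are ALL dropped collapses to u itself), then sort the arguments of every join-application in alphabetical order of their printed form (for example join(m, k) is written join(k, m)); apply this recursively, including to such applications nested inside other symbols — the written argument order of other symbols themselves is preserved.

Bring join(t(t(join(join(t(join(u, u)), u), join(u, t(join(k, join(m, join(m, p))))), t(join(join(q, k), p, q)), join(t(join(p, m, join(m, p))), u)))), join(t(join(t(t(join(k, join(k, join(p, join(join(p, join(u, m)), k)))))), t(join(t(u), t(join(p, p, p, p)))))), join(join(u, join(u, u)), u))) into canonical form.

Answer: join(t(join(t(join(t(join(p, p, p, p)), t(u))), t(t(join(k, k, k, m, p, p))))), t(t(join(t(join(k, m, m, p)), t(join(k, p, q, q)), t(join(m, m, p, p)), t(u)))))

Derivation:
Un-nest:  join(t(t(join(join(t(join(u, u)), u), join(u, t(join(k, join(m, join(m, p))))), t(join(join(q, k), p, q)), join(t(join(p, m, join(m, p))), u)))), t(join(t(t(join(k, join(k, join(p, join(join(p, join(u, m)), k)))))), t(join(t(u), t(join(p, p, p, p)))))), u, u, u, u)
Inside:  t(t(join(join(t(join(u, u)), u), join(u, t(join(k, join(m, join(m, p))))), t(join(join(q, k), p, q)), join(t(join(p, m, join(m, p))), u))))  →  t(t(join(t(join(k, m, m, p)), t(join(k, p, q, q)), t(join(m, m, p, p)), t(u))))
Simplify inside:  t(join(t(t(join(k, join(k, join(p, join(join(p, join(u, m)), k)))))), t(join(t(u), t(join(p, p, p, p))))))  →  t(join(t(join(t(join(p, p, p, p)), t(u))), t(t(join(k, k, k, m, p, p)))))
Units out:  drop u (×4)
Order the arguments:  join(t(join(t(join(t(join(p, p, p, p)), t(u))), t(t(join(k, k, k, m, p, p))))), t(t(join(t(join(k, m, m, p)), t(join(k, p, q, q)), t(join(m, m, p, p)), t(u)))))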